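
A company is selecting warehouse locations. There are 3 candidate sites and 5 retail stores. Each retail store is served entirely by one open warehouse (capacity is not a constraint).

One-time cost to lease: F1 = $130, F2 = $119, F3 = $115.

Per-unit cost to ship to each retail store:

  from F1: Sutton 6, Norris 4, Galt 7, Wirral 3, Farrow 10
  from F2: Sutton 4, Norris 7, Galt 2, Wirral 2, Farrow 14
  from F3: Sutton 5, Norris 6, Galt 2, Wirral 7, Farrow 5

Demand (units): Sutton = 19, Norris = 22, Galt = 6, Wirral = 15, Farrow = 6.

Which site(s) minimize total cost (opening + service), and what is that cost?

For any fixed open set, each retail store goes to its cheapest open site; total = fixed + service.
{F2}: Sutton→F2 4·19=76, Norris→F2 7·22=154, Galt→F2 2·6=12, Wirral→F2 2·15=30, Farrow→F2 14·6=84. Service 356; fixed 119; total 475.
{F1}: Sutton→F1 6·19=114, Norris→F1 4·22=88, Galt→F1 7·6=42, Wirral→F1 3·15=45, Farrow→F1 10·6=60. Service 349; fixed 130; total 479.
{F3}: Sutton→F3 5·19=95, Norris→F3 6·22=132, Galt→F3 2·6=12, Wirral→F3 7·15=105, Farrow→F3 5·6=30. Service 374; fixed 115; total 489.
{F1, F2, F3}: Sutton→F2 4·19=76, Norris→F1 4·22=88, Galt→F2 2·6=12, Wirral→F2 2·15=30, Farrow→F3 5·6=30. Service 236; fixed 364; total 600.
No other subset beats 475.

Open F2 only; minimum total cost 475.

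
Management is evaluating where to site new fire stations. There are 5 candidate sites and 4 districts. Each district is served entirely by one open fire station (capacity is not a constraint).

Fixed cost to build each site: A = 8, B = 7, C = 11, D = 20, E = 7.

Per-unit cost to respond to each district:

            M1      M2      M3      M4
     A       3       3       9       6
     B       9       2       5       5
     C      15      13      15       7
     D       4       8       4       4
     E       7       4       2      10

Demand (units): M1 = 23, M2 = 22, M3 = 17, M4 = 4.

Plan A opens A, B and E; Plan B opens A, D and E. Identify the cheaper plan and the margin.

Plan A is cheaper by 31.

Plan A: {A, B, E}: M1→A 3·23=69, M2→B 2·22=44, M3→E 2·17=34, M4→B 5·4=20. Service 167; fixed 22; total 189.
Plan B: {A, D, E}: M1→A 3·23=69, M2→A 3·22=66, M3→E 2·17=34, M4→D 4·4=16. Service 185; fixed 35; total 220.
Difference: |189 − 220| = 31.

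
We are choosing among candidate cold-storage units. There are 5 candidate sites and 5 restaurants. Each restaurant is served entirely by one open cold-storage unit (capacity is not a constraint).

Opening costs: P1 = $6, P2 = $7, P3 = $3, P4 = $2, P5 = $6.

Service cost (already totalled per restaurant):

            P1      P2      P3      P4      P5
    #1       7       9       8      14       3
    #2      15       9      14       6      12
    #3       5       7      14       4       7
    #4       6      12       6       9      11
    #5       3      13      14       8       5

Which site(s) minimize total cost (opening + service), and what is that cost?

Open P1 and P4; minimum total cost 34.

For any fixed open set, each restaurant goes to its cheapest open site; total = fixed + service.
{P1, P4}: #1→P1 7, #2→P4 6, #3→P4 4, #4→P1 6, #5→P1 3. Service 26; fixed 8; total 34.
{P3, P4, P5}: service 24 + fixed 11 = 35
{P4, P5}: service 27 + fixed 8 = 35
{P1, P2, P3, P4, P5}: service 22 + fixed 24 = 46
No other subset beats 34.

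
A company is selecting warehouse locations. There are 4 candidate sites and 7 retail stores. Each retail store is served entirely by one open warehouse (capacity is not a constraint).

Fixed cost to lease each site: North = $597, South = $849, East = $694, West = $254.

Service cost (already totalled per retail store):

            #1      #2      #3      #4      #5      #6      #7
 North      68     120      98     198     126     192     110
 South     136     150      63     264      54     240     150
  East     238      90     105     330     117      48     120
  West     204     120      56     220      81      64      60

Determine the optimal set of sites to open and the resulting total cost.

Open West only; minimum total cost 1059.

For any fixed open set, each retail store goes to its cheapest open site; total = fixed + service.
{West}: #1→West 204, #2→West 120, #3→West 56, #4→West 220, #5→West 81, #6→West 64, #7→West 60. Service 805; fixed 254; total 1059.
{North, West}: service 647 + fixed 851 = 1498
{North}: service 912 + fixed 597 = 1509
{North, South, East, West}: #1→North 68, #2→East 90, #3→West 56, #4→North 198, #5→South 54, #6→East 48, #7→West 60. Service 574; fixed 2394; total 2968.
No other subset beats 1059.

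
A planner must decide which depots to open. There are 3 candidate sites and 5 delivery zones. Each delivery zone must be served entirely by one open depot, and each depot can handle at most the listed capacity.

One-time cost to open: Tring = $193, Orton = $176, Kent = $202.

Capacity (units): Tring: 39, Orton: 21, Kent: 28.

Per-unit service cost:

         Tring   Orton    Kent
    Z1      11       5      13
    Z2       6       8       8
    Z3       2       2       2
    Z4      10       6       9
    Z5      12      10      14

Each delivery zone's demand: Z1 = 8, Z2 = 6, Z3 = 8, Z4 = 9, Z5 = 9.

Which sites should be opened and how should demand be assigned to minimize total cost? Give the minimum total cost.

Open {Tring, Orton}: Z1→Orton 5·8=40, Z2→Tring 6·6=36, Z3→Tring 2·8=16, Z4→Orton 6·9=54, Z5→Tring 12·9=108.
Loads: Tring carries 23/39, Orton carries 17/21. Service 254; fixed 369; total 623.
Next best feasible plan costs 641.

Minimum total cost: 623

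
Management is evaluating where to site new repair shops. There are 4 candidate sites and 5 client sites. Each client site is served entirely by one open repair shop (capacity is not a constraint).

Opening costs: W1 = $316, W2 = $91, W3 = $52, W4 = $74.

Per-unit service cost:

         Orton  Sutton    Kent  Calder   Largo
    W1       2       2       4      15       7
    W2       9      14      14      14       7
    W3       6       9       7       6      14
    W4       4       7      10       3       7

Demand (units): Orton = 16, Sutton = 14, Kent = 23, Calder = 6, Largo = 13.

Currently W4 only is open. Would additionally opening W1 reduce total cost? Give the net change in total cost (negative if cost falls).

No — net change +76 (cost rises by 76).

Current service cost with {W4}: 501.
Adding W1: each client site re-picks its cheapest; new service cost 261, saving 240.
Extra fixed cost: 316. Net change = 316 − 240 = 76.
(Totals: 575 → 651.)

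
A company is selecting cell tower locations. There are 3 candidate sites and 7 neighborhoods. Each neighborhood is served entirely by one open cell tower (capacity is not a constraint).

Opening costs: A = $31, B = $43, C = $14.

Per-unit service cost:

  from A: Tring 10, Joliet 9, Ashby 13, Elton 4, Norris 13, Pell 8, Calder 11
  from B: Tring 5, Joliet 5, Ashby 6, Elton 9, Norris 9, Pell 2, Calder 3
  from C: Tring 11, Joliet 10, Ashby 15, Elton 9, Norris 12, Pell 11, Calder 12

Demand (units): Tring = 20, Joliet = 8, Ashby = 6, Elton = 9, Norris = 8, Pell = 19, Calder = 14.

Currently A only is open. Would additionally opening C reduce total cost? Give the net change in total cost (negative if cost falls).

Current service cost with {A}: 796.
Adding C: each neighborhood re-picks its cheapest; new service cost 788, saving 8.
Extra fixed cost: 14. Net change = 14 − 8 = 6.
(Totals: 827 → 833.)

No — net change +6 (cost rises by 6).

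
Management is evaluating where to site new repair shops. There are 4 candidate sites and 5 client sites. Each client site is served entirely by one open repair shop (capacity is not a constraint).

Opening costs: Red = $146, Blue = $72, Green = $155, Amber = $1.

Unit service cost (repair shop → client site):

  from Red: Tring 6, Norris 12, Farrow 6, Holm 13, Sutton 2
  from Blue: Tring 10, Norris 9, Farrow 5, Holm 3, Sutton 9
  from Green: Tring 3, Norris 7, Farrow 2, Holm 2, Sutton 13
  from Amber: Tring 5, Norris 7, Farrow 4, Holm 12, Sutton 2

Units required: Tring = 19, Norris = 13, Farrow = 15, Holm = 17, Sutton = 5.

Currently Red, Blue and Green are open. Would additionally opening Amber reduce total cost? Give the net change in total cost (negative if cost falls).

No — net change +1 (cost rises by 1).

Current service cost with {Red, Blue, Green}: 222.
Adding Amber: each client site re-picks its cheapest; new service cost 222, saving 0.
Extra fixed cost: 1. Net change = 1 − 0 = 1.
(Totals: 595 → 596.)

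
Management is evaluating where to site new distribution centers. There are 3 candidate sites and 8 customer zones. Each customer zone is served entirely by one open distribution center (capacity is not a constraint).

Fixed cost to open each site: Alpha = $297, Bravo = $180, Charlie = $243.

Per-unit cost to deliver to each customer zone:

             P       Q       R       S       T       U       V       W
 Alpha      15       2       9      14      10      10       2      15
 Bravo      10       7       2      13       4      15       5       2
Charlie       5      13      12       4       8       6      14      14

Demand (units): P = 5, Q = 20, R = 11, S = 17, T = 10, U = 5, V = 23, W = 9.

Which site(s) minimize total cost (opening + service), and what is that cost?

For any fixed open set, each customer zone goes to its cheapest open site; total = fixed + service.
{Bravo}: P→Bravo 10·5=50, Q→Bravo 7·20=140, R→Bravo 2·11=22, S→Bravo 13·17=221, T→Bravo 4·10=40, U→Bravo 15·5=75, V→Bravo 5·23=115, W→Bravo 2·9=18. Service 681; fixed 180; total 861.
{Bravo, Charlie}: service 458 + fixed 423 = 881
{Alpha, Bravo}: service 487 + fixed 477 = 964
{Alpha, Bravo, Charlie}: P→Charlie 5·5=25, Q→Alpha 2·20=40, R→Bravo 2·11=22, S→Charlie 4·17=68, T→Bravo 4·10=40, U→Charlie 6·5=30, V→Alpha 2·23=46, W→Bravo 2·9=18. Service 289; fixed 720; total 1009.
No other subset beats 861.

Open Bravo only; minimum total cost 861.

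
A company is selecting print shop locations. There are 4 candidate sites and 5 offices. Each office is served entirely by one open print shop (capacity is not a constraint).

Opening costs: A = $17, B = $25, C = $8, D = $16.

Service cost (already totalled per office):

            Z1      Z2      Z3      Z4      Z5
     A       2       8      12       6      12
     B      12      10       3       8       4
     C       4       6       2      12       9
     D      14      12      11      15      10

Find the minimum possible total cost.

Minimum total cost: 41

For any fixed open set, each office goes to its cheapest open site; total = fixed + service.
{C}: Z1→C 4, Z2→C 6, Z3→C 2, Z4→C 12, Z5→C 9. Service 33; fixed 8; total 41.
{A, C}: service 25 + fixed 25 = 50
{A}: service 40 + fixed 17 = 57
{A, B, C, D}: Z1→A 2, Z2→C 6, Z3→C 2, Z4→A 6, Z5→B 4. Service 20; fixed 66; total 86.
(All 15 nonempty subsets were checked; C only is lowest.)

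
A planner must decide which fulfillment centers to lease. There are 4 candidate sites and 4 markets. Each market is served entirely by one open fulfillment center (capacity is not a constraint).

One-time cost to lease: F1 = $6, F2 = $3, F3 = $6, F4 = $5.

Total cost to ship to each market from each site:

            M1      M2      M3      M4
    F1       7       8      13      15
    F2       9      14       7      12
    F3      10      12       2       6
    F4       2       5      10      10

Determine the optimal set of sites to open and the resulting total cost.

Open F3 and F4; minimum total cost 26.

For any fixed open set, each market goes to its cheapest open site; total = fixed + service.
{F3, F4}: M1→F4 2, M2→F4 5, M3→F3 2, M4→F3 6. Service 15; fixed 11; total 26.
{F2, F3, F4}: service 15 + fixed 14 = 29
{F1, F3, F4}: service 15 + fixed 17 = 32
{F1, F2, F3, F4}: service 15 + fixed 20 = 35
(All 15 nonempty subsets were checked; F3 and F4 is lowest.)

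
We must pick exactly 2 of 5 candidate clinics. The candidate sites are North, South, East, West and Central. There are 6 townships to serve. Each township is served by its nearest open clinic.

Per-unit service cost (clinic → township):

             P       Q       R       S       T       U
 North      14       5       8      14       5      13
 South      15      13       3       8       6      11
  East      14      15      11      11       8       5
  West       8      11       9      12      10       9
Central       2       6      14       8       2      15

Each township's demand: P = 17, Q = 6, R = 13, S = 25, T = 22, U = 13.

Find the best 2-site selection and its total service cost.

Choose South and Central; total service cost 496.

With exactly 2 open, each township uses its cheapest among the chosen.
{South, Central}: P→Central 2·17=34, Q→Central 6·6=36, R→South 3·13=39, S→South 8·25=200, T→Central 2·22=44, U→South 11·13=143. Service cost 496.
{East, Central}: service cost 522
{West, Central}: service cost 548
Among all 10 size-2 choices, {South, Central} is lowest.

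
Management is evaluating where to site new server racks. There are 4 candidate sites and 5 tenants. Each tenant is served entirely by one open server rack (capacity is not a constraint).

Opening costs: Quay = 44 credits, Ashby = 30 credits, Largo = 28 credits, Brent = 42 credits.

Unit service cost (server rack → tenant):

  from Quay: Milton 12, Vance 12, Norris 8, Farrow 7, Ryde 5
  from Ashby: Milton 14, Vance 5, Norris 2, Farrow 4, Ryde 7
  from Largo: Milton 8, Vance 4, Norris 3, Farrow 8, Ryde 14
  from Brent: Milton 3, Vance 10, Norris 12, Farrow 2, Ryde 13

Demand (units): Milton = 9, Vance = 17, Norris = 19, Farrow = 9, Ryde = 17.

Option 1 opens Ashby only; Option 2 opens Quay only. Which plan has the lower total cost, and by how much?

Option 1 is cheaper by 222.

Option 1: {Ashby}: Milton→Ashby 14·9=126, Vance→Ashby 5·17=85, Norris→Ashby 2·19=38, Farrow→Ashby 4·9=36, Ryde→Ashby 7·17=119. Service 404; fixed 30; total 434.
Option 2: {Quay}: Milton→Quay 12·9=108, Vance→Quay 12·17=204, Norris→Quay 8·19=152, Farrow→Quay 7·9=63, Ryde→Quay 5·17=85. Service 612; fixed 44; total 656.
Difference: |434 − 656| = 222.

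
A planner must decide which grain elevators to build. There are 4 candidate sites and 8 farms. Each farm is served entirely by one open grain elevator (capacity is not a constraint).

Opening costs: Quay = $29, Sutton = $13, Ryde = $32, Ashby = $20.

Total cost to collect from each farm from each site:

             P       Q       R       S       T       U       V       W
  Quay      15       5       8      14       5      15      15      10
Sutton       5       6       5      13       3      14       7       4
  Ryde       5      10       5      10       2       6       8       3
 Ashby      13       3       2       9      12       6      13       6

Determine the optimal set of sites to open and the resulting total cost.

For any fixed open set, each farm goes to its cheapest open site; total = fixed + service.
{Sutton}: P→Sutton 5, Q→Sutton 6, R→Sutton 5, S→Sutton 13, T→Sutton 3, U→Sutton 14, V→Sutton 7, W→Sutton 4. Service 57; fixed 13; total 70.
{Sutton, Ashby}: P→Sutton 5, Q→Ashby 3, R→Ashby 2, S→Ashby 9, T→Sutton 3, U→Ashby 6, V→Sutton 7, W→Sutton 4. Service 39; fixed 33; total 72.
{Ryde}: service 49 + fixed 32 = 81
{Quay, Sutton, Ryde, Ashby}: service 37 + fixed 94 = 131
(All 15 nonempty subsets were checked; Sutton only is lowest.)

Open Sutton only; minimum total cost 70.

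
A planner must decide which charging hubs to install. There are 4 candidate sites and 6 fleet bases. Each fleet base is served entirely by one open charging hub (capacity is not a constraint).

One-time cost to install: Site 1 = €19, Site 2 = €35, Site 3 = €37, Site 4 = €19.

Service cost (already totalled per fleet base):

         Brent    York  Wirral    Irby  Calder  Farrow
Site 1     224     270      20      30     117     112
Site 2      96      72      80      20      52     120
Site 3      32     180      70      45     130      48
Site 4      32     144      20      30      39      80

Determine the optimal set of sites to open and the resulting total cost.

For any fixed open set, each fleet base goes to its cheapest open site; total = fixed + service.
{Site 2, Site 4}: Brent→Site 4 32, York→Site 2 72, Wirral→Site 4 20, Irby→Site 2 20, Calder→Site 4 39, Farrow→Site 4 80. Service 263; fixed 54; total 317.
{Site 2, Site 3, Site 4}: Brent→Site 3 32, York→Site 2 72, Wirral→Site 4 20, Irby→Site 2 20, Calder→Site 4 39, Farrow→Site 3 48. Service 231; fixed 91; total 322.
{Site 1, Site 2, Site 3}: Brent→Site 3 32, York→Site 2 72, Wirral→Site 1 20, Irby→Site 2 20, Calder→Site 2 52, Farrow→Site 3 48. Service 244; fixed 91; total 335.
{Site 1, Site 2, Site 3, Site 4}: service 231 + fixed 110 = 341
(All 15 nonempty subsets were checked; Site 2 and Site 4 is lowest.)

Open Site 2 and Site 4; minimum total cost 317.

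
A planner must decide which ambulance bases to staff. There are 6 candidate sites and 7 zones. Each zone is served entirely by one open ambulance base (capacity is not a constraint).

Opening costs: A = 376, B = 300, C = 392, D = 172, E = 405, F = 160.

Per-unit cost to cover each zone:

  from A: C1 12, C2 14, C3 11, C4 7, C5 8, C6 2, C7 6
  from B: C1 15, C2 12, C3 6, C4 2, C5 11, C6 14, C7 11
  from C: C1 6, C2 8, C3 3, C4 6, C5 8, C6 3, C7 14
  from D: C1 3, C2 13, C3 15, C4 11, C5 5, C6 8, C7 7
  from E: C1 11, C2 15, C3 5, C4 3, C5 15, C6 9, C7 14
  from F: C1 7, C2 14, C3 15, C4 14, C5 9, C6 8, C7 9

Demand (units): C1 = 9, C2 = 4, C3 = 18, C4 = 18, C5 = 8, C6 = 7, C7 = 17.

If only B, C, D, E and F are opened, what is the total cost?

Each zone is assigned to its cheapest site among the open ones.
{B, C, D, E, F}: C1→D 3·9=27, C2→C 8·4=32, C3→C 3·18=54, C4→B 2·18=36, C5→D 5·8=40, C6→C 3·7=21, C7→D 7·17=119. Service 329; fixed 1429; total 1758.

Total cost: 1758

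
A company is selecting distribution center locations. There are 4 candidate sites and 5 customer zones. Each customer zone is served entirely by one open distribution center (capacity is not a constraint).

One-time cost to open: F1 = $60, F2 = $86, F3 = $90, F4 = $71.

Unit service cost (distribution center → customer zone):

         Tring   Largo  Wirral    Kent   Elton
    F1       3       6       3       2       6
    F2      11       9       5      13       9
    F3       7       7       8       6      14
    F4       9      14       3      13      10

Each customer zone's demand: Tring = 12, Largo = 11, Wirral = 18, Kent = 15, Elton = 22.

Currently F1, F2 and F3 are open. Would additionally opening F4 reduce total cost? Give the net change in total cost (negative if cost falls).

Current service cost with {F1, F2, F3}: 318.
Adding F4: each customer zone re-picks its cheapest; new service cost 318, saving 0.
Extra fixed cost: 71. Net change = 71 − 0 = 71.
(Totals: 554 → 625.)

No — net change +71 (cost rises by 71).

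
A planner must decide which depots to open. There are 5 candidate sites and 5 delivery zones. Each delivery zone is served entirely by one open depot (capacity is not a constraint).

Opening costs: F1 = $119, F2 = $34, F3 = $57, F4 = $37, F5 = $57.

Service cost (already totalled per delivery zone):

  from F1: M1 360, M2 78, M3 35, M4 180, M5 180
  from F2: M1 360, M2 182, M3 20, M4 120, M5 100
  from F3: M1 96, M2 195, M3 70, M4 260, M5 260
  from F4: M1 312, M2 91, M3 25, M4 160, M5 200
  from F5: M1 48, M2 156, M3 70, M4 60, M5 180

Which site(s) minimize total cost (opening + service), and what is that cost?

Open F2, F4 and F5; minimum total cost 447.

For any fixed open set, each delivery zone goes to its cheapest open site; total = fixed + service.
{F2, F4, F5}: M1→F5 48, M2→F4 91, M3→F2 20, M4→F5 60, M5→F2 100. Service 319; fixed 128; total 447.
{F2, F5}: service 384 + fixed 91 = 475
{F4, F5}: M1→F5 48, M2→F4 91, M3→F4 25, M4→F5 60, M5→F5 180. Service 404; fixed 94; total 498.
{F1, F2, F3, F4, F5}: M1→F5 48, M2→F1 78, M3→F2 20, M4→F5 60, M5→F2 100. Service 306; fixed 304; total 610.
No other subset beats 447.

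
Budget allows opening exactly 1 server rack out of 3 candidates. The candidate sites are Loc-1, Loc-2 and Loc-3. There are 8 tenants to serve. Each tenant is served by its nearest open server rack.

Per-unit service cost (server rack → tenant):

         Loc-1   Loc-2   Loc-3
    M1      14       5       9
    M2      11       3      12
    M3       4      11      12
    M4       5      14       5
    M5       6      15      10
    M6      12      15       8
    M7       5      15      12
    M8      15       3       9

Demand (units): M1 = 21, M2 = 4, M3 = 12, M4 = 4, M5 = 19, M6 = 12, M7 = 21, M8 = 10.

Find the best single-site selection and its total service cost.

Choose Loc-1 only; total service cost 919.

With exactly 1 open, each tenant uses its cheapest among the chosen.
{Loc-1}: M1→Loc-1 14·21=294, M2→Loc-1 11·4=44, M3→Loc-1 4·12=48, M4→Loc-1 5·4=20, M5→Loc-1 6·19=114, M6→Loc-1 12·12=144, M7→Loc-1 5·21=105, M8→Loc-1 15·10=150. Service cost 919.
{Loc-3}: service cost 1029
{Loc-2}: service cost 1115
Among all 3 size-1 choices, {Loc-1} is lowest.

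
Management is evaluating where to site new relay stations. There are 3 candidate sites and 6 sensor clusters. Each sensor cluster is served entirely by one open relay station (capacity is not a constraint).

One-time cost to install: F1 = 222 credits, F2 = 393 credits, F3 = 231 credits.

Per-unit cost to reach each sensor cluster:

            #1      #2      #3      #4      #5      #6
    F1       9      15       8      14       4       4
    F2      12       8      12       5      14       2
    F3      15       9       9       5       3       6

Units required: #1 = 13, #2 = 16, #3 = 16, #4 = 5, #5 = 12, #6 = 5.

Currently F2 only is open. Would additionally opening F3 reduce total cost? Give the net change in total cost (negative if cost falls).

Current service cost with {F2}: 679.
Adding F3: each sensor cluster re-picks its cheapest; new service cost 499, saving 180.
Extra fixed cost: 231. Net change = 231 − 180 = 51.
(Totals: 1072 → 1123.)

No — net change +51 (cost rises by 51).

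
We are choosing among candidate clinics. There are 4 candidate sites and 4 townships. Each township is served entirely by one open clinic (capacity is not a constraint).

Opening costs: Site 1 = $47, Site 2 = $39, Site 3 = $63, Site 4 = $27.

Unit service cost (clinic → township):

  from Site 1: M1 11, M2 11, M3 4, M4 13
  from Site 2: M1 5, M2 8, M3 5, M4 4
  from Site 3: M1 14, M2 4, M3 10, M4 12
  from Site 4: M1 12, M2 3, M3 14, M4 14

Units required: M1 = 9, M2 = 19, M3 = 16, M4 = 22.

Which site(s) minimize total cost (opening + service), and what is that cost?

Open Site 2 and Site 4; minimum total cost 336.

For any fixed open set, each township goes to its cheapest open site; total = fixed + service.
{Site 2, Site 4}: M1→Site 2 5·9=45, M2→Site 4 3·19=57, M3→Site 2 5·16=80, M4→Site 2 4·22=88. Service 270; fixed 66; total 336.
{Site 1, Site 2, Site 4}: M1→Site 2 5·9=45, M2→Site 4 3·19=57, M3→Site 1 4·16=64, M4→Site 2 4·22=88. Service 254; fixed 113; total 367.
{Site 2, Site 3}: M1→Site 2 5·9=45, M2→Site 3 4·19=76, M3→Site 2 5·16=80, M4→Site 2 4·22=88. Service 289; fixed 102; total 391.
{Site 1, Site 2, Site 3, Site 4}: service 254 + fixed 176 = 430
No other subset beats 336.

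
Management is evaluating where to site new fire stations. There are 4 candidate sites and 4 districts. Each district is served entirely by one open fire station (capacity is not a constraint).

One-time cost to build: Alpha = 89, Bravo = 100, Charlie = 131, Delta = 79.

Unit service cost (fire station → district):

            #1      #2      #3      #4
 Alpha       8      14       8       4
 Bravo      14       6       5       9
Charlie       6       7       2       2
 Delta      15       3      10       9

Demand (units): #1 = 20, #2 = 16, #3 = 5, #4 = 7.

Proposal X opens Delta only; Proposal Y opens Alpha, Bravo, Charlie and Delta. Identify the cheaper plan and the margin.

Proposal X: {Delta}: #1→Delta 15·20=300, #2→Delta 3·16=48, #3→Delta 10·5=50, #4→Delta 9·7=63. Service 461; fixed 79; total 540.
Proposal Y: {Alpha, Bravo, Charlie, Delta}: #1→Charlie 6·20=120, #2→Delta 3·16=48, #3→Charlie 2·5=10, #4→Charlie 2·7=14. Service 192; fixed 399; total 591.
Difference: |540 − 591| = 51.

Proposal X is cheaper by 51.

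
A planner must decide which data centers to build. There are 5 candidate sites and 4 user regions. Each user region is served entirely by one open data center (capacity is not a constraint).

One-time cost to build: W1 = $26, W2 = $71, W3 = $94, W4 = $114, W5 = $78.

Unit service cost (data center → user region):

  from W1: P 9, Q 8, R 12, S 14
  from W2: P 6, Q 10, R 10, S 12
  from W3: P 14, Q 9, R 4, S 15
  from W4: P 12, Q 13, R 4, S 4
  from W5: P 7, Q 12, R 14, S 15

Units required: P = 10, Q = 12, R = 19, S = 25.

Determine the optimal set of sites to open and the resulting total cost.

Open W1 and W4; minimum total cost 502.

For any fixed open set, each user region goes to its cheapest open site; total = fixed + service.
{W1, W4}: P→W1 9·10=90, Q→W1 8·12=96, R→W4 4·19=76, S→W4 4·25=100. Service 362; fixed 140; total 502.
{W2, W4}: service 356 + fixed 185 = 541
{W1, W2, W4}: P→W2 6·10=60, Q→W1 8·12=96, R→W4 4·19=76, S→W4 4·25=100. Service 332; fixed 211; total 543.
{W1, W2, W3, W4, W5}: service 332 + fixed 383 = 715
No other subset beats 502.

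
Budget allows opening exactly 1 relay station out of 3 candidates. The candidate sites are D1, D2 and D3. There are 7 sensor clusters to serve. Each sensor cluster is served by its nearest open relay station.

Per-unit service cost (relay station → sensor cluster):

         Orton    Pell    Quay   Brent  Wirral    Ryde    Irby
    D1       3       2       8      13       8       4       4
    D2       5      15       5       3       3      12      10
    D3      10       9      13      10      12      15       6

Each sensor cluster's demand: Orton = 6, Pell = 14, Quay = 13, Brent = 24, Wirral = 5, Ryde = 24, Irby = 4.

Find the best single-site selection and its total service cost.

Choose D1 only; total service cost 614.

With exactly 1 open, each sensor cluster uses its cheapest among the chosen.
{D1}: Orton→D1 3·6=18, Pell→D1 2·14=28, Quay→D1 8·13=104, Brent→D1 13·24=312, Wirral→D1 8·5=40, Ryde→D1 4·24=96, Irby→D1 4·4=16. Service cost 614.
{D2}: service cost 720
{D3}: service cost 1039
Among all 3 size-1 choices, {D1} is lowest.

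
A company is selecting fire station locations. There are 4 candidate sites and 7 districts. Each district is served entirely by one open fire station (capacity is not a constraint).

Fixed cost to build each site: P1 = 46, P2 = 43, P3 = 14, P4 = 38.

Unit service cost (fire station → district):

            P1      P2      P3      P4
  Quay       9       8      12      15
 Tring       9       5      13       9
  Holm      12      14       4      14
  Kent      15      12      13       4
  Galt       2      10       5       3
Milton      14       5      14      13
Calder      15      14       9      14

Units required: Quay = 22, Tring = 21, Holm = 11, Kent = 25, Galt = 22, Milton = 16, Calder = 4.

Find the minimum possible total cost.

Minimum total cost: 702

For any fixed open set, each district goes to its cheapest open site; total = fixed + service.
{P2, P3, P4}: Quay→P2 8·22=176, Tring→P2 5·21=105, Holm→P3 4·11=44, Kent→P4 4·25=100, Galt→P4 3·22=66, Milton→P2 5·16=80, Calder→P3 9·4=36. Service 607; fixed 95; total 702.
{P1, P2, P3, P4}: service 585 + fixed 141 = 726
{P2, P4}: service 737 + fixed 81 = 818
{P3}: Quay→P3 12·22=264, Tring→P3 13·21=273, Holm→P3 4·11=44, Kent→P3 13·25=325, Galt→P3 5·22=110, Milton→P3 14·16=224, Calder→P3 9·4=36. Service 1276; fixed 14; total 1290.
(All 15 nonempty subsets were checked; P2, P3 and P4 is lowest.)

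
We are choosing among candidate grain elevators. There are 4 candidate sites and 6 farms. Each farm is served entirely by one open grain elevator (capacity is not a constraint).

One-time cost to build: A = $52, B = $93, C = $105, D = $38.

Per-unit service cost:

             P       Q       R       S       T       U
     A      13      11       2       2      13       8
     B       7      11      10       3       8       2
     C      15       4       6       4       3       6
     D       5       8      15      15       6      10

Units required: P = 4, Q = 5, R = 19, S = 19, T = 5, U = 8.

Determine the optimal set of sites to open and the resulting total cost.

For any fixed open set, each farm goes to its cheapest open site; total = fixed + service.
{A, D}: P→D 5·4=20, Q→D 8·5=40, R→A 2·19=38, S→A 2·19=38, T→D 6·5=30, U→A 8·8=64. Service 230; fixed 90; total 320.
{A, B}: service 215 + fixed 145 = 360
{A}: service 312 + fixed 52 = 364
{A, B, C, D}: service 147 + fixed 288 = 435
No other subset beats 320.

Open A and D; minimum total cost 320.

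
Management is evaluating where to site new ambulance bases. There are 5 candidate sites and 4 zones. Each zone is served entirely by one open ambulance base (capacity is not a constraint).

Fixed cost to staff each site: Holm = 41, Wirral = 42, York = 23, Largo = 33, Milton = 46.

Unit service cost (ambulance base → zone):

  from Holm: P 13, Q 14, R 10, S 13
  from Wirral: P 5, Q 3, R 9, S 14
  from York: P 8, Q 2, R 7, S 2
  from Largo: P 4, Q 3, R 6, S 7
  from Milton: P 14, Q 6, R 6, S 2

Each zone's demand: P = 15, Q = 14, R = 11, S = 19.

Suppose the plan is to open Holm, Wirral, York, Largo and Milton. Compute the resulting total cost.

Each zone is assigned to its cheapest site among the open ones.
{Holm, Wirral, York, Largo, Milton}: P→Largo 4·15=60, Q→York 2·14=28, R→Largo 6·11=66, S→York 2·19=38. Service 192; fixed 185; total 377.

Total cost: 377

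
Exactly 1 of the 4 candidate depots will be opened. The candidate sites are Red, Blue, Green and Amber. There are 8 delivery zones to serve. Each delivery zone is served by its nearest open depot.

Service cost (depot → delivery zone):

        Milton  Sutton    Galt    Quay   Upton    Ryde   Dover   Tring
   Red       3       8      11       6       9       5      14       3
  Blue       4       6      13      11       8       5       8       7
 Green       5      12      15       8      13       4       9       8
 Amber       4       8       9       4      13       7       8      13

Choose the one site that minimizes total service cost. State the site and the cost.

With exactly 1 open, each delivery zone uses its cheapest among the chosen.
{Red}: Milton→Red 3, Sutton→Red 8, Galt→Red 11, Quay→Red 6, Upton→Red 9, Ryde→Red 5, Dover→Red 14, Tring→Red 3. Service cost 59.
{Blue}: service cost 62
{Amber}: service cost 66
Among all 4 size-1 choices, {Red} is lowest.

Choose Red only; total service cost 59.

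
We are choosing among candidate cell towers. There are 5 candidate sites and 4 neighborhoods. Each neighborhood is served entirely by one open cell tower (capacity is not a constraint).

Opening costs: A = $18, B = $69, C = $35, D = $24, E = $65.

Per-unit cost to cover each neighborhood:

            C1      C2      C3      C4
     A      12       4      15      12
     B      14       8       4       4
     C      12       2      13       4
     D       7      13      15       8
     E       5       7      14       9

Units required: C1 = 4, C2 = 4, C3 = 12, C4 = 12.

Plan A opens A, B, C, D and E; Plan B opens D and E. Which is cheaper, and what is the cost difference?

Plan A: {A, B, C, D, E}: C1→E 5·4=20, C2→C 2·4=8, C3→B 4·12=48, C4→B 4·12=48. Service 124; fixed 211; total 335.
Plan B: {D, E}: C1→E 5·4=20, C2→E 7·4=28, C3→E 14·12=168, C4→D 8·12=96. Service 312; fixed 89; total 401.
Difference: |335 − 401| = 66.

Plan A is cheaper by 66.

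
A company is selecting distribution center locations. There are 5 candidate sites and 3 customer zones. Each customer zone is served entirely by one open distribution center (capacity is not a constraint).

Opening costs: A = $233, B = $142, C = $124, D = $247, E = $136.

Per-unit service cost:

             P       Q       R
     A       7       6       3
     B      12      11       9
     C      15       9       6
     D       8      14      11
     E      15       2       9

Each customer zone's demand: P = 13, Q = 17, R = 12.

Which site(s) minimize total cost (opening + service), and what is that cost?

For any fixed open set, each customer zone goes to its cheapest open site; total = fixed + service.
{A}: P→A 7·13=91, Q→A 6·17=102, R→A 3·12=36. Service 229; fixed 233; total 462.
{E}: P→E 15·13=195, Q→E 2·17=34, R→E 9·12=108. Service 337; fixed 136; total 473.
{A, E}: service 161 + fixed 369 = 530
{A, B, C, D, E}: service 161 + fixed 882 = 1043
No other subset beats 462.

Open A only; minimum total cost 462.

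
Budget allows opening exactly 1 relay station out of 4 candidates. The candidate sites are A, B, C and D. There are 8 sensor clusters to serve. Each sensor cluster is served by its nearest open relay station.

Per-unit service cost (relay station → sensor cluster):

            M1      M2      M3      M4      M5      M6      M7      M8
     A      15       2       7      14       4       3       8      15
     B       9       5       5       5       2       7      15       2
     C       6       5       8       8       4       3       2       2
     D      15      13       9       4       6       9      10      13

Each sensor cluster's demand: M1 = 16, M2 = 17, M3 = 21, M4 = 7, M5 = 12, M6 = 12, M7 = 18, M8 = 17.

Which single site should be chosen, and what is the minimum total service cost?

Choose C only; total service cost 559.

With exactly 1 open, each sensor cluster uses its cheapest among the chosen.
{C}: M1→C 6·16=96, M2→C 5·17=85, M3→C 8·21=168, M4→C 8·7=56, M5→C 4·12=48, M6→C 3·12=36, M7→C 2·18=36, M8→C 2·17=34. Service cost 559.
{B}: service cost 781
{A}: service cost 1002
Among all 4 size-1 choices, {C} is lowest.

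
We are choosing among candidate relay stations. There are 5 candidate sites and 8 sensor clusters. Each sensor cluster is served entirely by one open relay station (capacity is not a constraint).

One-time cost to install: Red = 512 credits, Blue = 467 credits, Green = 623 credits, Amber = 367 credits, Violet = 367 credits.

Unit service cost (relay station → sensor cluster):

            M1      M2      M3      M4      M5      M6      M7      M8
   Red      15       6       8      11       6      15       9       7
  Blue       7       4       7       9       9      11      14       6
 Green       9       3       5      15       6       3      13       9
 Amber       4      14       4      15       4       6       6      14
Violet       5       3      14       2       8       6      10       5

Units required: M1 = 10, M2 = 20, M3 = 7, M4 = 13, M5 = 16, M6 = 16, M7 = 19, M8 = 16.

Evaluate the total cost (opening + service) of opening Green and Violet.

Total cost: 1575

Each sensor cluster is assigned to its cheapest site among the open ones.
{Green, Violet}: M1→Violet 5·10=50, M2→Green 3·20=60, M3→Green 5·7=35, M4→Violet 2·13=26, M5→Green 6·16=96, M6→Green 3·16=48, M7→Violet 10·19=190, M8→Violet 5·16=80. Service 585; fixed 990; total 1575.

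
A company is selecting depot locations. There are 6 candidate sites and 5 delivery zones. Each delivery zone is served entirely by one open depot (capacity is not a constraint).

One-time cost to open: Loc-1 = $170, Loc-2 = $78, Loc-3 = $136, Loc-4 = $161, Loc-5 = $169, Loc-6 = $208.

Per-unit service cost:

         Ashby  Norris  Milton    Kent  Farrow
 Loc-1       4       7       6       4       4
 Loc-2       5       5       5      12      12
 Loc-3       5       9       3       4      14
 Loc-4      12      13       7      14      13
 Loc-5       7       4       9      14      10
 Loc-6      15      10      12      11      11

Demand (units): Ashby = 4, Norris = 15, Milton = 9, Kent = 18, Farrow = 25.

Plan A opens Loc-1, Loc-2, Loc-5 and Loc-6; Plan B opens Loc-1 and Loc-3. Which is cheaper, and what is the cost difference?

Plan A: {Loc-1, Loc-2, Loc-5, Loc-6}: Ashby→Loc-1 4·4=16, Norris→Loc-5 4·15=60, Milton→Loc-2 5·9=45, Kent→Loc-1 4·18=72, Farrow→Loc-1 4·25=100. Service 293; fixed 625; total 918.
Plan B: {Loc-1, Loc-3}: Ashby→Loc-1 4·4=16, Norris→Loc-1 7·15=105, Milton→Loc-3 3·9=27, Kent→Loc-1 4·18=72, Farrow→Loc-1 4·25=100. Service 320; fixed 306; total 626.
Difference: |918 − 626| = 292.

Plan B is cheaper by 292.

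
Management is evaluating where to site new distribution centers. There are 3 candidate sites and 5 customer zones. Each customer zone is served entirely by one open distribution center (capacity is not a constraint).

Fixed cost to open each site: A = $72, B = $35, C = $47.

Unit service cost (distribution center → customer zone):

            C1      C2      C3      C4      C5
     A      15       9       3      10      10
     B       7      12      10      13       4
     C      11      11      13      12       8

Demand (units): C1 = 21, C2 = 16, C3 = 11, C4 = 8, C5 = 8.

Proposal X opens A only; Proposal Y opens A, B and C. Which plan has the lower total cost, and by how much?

Proposal X: {A}: C1→A 15·21=315, C2→A 9·16=144, C3→A 3·11=33, C4→A 10·8=80, C5→A 10·8=80. Service 652; fixed 72; total 724.
Proposal Y: {A, B, C}: C1→B 7·21=147, C2→A 9·16=144, C3→A 3·11=33, C4→A 10·8=80, C5→B 4·8=32. Service 436; fixed 154; total 590.
Difference: |724 − 590| = 134.

Proposal Y is cheaper by 134.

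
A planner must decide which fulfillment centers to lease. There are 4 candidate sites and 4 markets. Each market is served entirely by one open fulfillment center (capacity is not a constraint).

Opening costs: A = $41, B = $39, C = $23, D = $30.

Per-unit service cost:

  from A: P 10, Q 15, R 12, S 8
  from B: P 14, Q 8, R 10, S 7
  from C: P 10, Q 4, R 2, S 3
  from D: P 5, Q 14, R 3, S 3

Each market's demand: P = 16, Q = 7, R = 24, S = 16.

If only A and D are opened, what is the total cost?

Each market is assigned to its cheapest site among the open ones.
{A, D}: P→D 5·16=80, Q→D 14·7=98, R→D 3·24=72, S→D 3·16=48. Service 298; fixed 71; total 369.

Total cost: 369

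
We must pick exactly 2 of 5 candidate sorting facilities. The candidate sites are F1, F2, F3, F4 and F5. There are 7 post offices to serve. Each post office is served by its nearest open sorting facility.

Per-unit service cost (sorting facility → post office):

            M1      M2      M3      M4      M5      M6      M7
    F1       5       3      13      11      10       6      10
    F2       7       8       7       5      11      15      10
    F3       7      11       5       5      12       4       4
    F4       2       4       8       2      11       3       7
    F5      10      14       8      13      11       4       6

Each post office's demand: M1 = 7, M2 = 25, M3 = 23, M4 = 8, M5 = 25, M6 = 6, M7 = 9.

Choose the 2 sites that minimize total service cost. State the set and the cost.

Choose F3 and F4; total service cost 574.

With exactly 2 open, each post office uses its cheapest among the chosen.
{F3, F4}: M1→F4 2·7=14, M2→F4 4·25=100, M3→F3 5·23=115, M4→F4 2·8=16, M5→F4 11·25=275, M6→F4 3·6=18, M7→F3 4·9=36. Service cost 574.
{F1, F3}: service cost 575
{F1, F4}: service cost 620
Among all 10 size-2 choices, {F3, F4} is lowest.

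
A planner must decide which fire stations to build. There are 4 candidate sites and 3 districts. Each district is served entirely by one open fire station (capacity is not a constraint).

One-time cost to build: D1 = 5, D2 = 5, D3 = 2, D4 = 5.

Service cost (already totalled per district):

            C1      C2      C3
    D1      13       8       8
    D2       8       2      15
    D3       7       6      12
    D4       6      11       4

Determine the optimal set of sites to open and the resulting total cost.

For any fixed open set, each district goes to its cheapest open site; total = fixed + service.
{D2, D4}: C1→D4 6, C2→D2 2, C3→D4 4. Service 12; fixed 10; total 22.
{D3, D4}: service 16 + fixed 7 = 23
{D2, D3, D4}: service 12 + fixed 12 = 24
{D1, D2, D3, D4}: C1→D4 6, C2→D2 2, C3→D4 4. Service 12; fixed 17; total 29.
No other subset beats 22.

Open D2 and D4; minimum total cost 22.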